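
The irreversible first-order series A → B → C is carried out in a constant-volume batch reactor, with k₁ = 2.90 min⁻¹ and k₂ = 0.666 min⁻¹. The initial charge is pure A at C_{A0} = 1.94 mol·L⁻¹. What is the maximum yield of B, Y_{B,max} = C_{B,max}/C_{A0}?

Evaluating C_B at t_opt = ln(k₂/k₁)/(k₂−k₁) gives C_{B,max}/C_{A0} = (k₁/k₂)^[k₂/(k₂−k₁)].
= (2.90/0.666)^(0.666/(0.666−2.90)) = (4.354)^(-0.2981) = 0.6449.

0.645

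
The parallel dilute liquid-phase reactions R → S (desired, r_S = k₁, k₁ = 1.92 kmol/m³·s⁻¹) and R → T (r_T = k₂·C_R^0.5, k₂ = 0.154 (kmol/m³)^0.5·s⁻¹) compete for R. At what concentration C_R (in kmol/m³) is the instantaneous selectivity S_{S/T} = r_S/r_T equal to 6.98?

3.19 kmol/m³

S_{S/T} = (k₁/k₂)·C_R^-0.5 ⇒ C_R = (S·k₂/k₁)^(-2).
= (6.98×0.154/1.92)^(-2) = (0.5599)^(-2) = 3.19 kmol/m³.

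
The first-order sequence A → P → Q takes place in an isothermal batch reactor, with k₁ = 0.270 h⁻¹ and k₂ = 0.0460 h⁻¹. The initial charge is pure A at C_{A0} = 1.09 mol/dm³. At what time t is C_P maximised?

For first-order series the maximum of C_P occurs at t_opt = ln(k₂/k₁)/(k₂−k₁).
= ln(0.0460/0.270)/(0.0460−0.270) = ln(0.1704)/-0.2240 = -1.770/-0.2240 = 7.90 h.

7.90 h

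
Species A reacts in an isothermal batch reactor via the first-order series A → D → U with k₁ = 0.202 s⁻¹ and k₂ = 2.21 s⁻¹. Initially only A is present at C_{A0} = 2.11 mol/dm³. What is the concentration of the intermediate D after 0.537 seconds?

Solving the coupled first-order balances gives C_D(t) = [k₁/(k₂−k₁)]·C_{A0}·(e^(−k₁t) − e^(−k₂t)).
e^(−k₁t) = e^(−0.202×0.537) = e^(−0.1085) = 0.8972; e^(−k₂t) = e^(−1.187) = 0.3052.
C_D = 0.202×2.11/(2.21−0.202) × (0.8972−0.3052) = 0.2123×0.5920 = 0.1257 mol/dm³.

0.126 mol/dm³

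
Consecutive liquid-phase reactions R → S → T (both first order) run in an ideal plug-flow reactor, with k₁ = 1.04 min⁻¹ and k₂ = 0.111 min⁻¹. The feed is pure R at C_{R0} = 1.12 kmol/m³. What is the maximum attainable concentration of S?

Evaluating C_S at τ_opt = ln(k₂/k₁)/(k₂−k₁) gives C_{S,max}/C_{R0} = (k₁/k₂)^[k₂/(k₂−k₁)].
= (1.04/0.111)^(0.111/(0.111−1.04)) = (9.369)^(-0.1195) = 0.7654.
C_{S,max} = 0.7654×1.12 = 0.857 kmol/m³.

0.857 kmol/m³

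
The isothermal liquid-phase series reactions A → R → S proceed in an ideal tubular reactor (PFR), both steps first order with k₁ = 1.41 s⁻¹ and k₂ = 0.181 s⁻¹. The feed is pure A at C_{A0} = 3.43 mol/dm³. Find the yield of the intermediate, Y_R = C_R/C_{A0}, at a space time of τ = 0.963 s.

Solving the coupled first-order balances gives C_R(τ) = [k₁/(k₂−k₁)]·C_{A0}·(e^(−k₁τ) − e^(−k₂τ)).
e^(−k₁τ) = e^(−1.41×0.963) = e^(−1.358) = 0.2572; e^(−k₂τ) = e^(−0.1743) = 0.8400.
C_R = 1.41×3.43/(0.181−1.41) × (0.2572−0.8400) = (-3.935)×(-0.5828) = 2.294 mol/dm³.
Y_R = C_R/C_{A0} = 2.294/3.43 = 0.669.

0.669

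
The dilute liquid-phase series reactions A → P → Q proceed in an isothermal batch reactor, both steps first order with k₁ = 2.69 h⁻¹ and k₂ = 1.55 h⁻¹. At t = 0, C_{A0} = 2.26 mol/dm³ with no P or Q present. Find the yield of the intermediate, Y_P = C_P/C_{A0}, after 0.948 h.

0.359

Solving the coupled first-order balances gives C_P(t) = [k₁/(k₂−k₁)]·C_{A0}·(e^(−k₁t) − e^(−k₂t)).
e^(−k₁t) = e^(−2.69×0.948) = e^(−2.550) = 0.07807; e^(−k₂t) = e^(−1.469) = 0.2301.
C_P = 2.69×2.26/(1.55−2.69) × (0.07807−0.2301) = (-5.333)×(-0.1520) = 0.8105 mol/dm³.
Y_P = C_P/C_{A0} = 0.8105/2.26 = 0.359.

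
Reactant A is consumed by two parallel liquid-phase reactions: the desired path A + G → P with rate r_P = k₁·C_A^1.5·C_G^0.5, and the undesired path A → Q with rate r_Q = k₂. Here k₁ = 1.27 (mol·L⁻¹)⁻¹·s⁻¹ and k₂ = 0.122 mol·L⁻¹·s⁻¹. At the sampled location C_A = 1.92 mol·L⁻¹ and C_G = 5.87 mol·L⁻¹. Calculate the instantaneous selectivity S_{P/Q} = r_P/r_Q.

67.1

S_{P/Q} = r_P/r_Q = (k₁·C_A^1.5·C_G^0.5)/(k₂) = (k₁/k₂)·C_A^1.5·C_G^0.5.
= (1.27×1.920^1.5×5.870^0.5) / (0.122) = 8.186/0.1220 = 67.1.
Since the desired path is higher order in A, keeping C_A high (PFR or concentrated feed) favours P.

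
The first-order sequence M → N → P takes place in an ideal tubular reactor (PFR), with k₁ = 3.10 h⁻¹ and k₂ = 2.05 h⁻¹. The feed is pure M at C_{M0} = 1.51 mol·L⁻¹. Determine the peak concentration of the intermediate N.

0.673 mol·L⁻¹

For a first-order series the maximum intermediate yield is C_{N,max}/C_{M0} = (k₁/k₂)^[k₂/(k₂−k₁)].
= (3.10/2.05)^(2.05/(2.05−3.10)) = (1.512)^(-1.952) = 0.4460.
C_{N,max} = 0.4460×1.51 = 0.673 mol·L⁻¹.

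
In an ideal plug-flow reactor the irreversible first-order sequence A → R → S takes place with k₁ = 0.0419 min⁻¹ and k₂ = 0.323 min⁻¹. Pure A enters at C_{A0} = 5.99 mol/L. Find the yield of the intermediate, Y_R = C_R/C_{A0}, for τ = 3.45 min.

0.0801

Solving the coupled first-order balances gives C_R(τ) = [k₁/(k₂−k₁)]·C_{A0}·(e^(−k₁τ) − e^(−k₂τ)).
e^(−k₁τ) = e^(−0.0419×3.45) = e^(−0.1446) = 0.8654; e^(−k₂τ) = e^(−1.114) = 0.3281.
C_R = 0.0419×5.99/(0.323−0.0419) × (0.8654−0.3281) = 0.8929×0.5373 = 0.4797 mol/L.
Y_R = C_R/C_{A0} = 0.4797/5.99 = 0.0801.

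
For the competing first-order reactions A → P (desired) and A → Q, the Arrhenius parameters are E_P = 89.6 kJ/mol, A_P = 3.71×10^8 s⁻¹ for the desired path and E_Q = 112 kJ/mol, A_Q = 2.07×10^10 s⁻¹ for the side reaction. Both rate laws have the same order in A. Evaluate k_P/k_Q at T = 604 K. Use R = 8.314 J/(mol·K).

k_P/k_Q = (A_P/A_Q)·exp[−(E_P−E_Q)/(RT)] = (A_P/A_Q)·exp[(E_Q−E_P)/(RT)].
(E_Q−E_P)/(RT) = (112−89.6)×10³/(8.314×604) = 22400/5022 = 4.461.
k_P/k_Q = (3.71×10^8/2.07×10^10)·exp(4.461) = 0.01792 × 86.55 = 1.55.

1.55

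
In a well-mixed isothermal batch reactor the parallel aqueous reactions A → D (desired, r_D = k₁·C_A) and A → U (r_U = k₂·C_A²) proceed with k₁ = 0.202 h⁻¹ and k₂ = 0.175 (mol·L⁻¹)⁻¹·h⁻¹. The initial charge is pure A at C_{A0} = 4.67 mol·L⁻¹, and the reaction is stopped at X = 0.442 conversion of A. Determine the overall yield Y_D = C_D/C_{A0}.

0.108

C_A = C_{A0}(1−X) = 2.606 mol·L⁻¹.
Along a PFR/batch, dC_D/dC_A = −r_D/(r_D+r_U) = −k₁/(k₁+k₂·C_A).
Integrating from C_{A0} to C_A: C_D = (0.202/0.175)·ln[(0.202+0.175·4.67)/(0.202+0.175·2.61)] = 1.154·ln(1.019/0.6580) = 0.5051 mol·L⁻¹.
Y_D = C_D/C_{A0} = 0.5051/4.67 = 0.108.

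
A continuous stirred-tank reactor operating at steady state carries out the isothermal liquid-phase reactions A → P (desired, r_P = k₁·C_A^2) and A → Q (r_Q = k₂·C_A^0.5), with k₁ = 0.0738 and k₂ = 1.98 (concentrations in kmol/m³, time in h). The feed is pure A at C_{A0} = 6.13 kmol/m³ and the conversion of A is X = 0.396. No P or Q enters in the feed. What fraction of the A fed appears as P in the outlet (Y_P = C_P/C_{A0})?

0.0831

Exit C_A = C_{A0}(1−X) = 6.13×0.604 = 3.703 kmol/m³.
A CSTR operates uniformly at the exit composition, giving r_P = 1.012 and r_Q = 3.810 (each k·C_A^n at C_A = 3.703).
Fraction of consumed A going to P: r_P/(r_P+r_Q) = 0.2098.
C_P = 0.2098·C_{A0}·X = 0.2098×6.13×0.396 = 0.509 kmol/m³; Y_P = C_P/C_{A0} = 0.0831.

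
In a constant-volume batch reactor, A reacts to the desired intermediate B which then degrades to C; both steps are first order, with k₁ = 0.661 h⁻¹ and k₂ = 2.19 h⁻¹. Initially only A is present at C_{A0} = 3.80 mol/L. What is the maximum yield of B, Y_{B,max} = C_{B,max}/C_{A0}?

For a first-order series the maximum intermediate yield is C_{B,max}/C_{A0} = (k₁/k₂)^[k₂/(k₂−k₁)].
= (0.661/2.19)^(2.19/(2.19−0.661)) = (0.3018)^(1.432) = 0.1798.

0.180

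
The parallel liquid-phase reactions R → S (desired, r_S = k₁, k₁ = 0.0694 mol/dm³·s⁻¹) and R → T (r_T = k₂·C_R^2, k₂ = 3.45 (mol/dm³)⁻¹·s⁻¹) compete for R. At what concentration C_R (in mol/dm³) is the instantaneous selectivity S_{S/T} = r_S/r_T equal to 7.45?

0.0520 mol/dm³

S_{S/T} = (k₁/k₂)·C_R^-2 ⇒ C_R = (S·k₂/k₁)^(-0.5).
= (7.45×3.45/0.0694)^(-0.5) = (370.4)^(-0.5) = 0.0520 mol/dm³.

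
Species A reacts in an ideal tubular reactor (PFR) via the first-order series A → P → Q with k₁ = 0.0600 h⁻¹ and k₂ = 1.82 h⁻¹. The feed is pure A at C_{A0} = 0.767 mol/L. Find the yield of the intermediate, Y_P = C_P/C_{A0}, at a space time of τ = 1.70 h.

0.0292

The intermediate concentration in a first-order A→B→C sequence is C_P = k₁C_{A0}(e^(−k₁τ) − e^(−k₂τ))/(k₂−k₁).
e^(−k₁τ) = e^(−0.0600×1.70) = e^(−0.1020) = 0.9030; e^(−k₂τ) = e^(−3.094) = 0.04532.
C_P = 0.0600×0.767/(1.82−0.0600) × (0.9030−0.04532) = 0.02615×0.8577 = 0.02243 mol/L.
Y_P = C_P/C_{A0} = 0.02243/0.767 = 0.0292.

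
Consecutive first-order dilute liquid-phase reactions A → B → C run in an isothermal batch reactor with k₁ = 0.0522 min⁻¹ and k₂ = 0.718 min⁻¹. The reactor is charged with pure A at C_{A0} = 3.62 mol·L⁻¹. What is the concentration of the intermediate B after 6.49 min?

0.200 mol·L⁻¹

For first-order series with pure A initially, C_B(t) = k₁C_{A0}/(k₂−k₁)·(e^(−k₁t) − e^(−k₂t)).
e^(−k₁t) = e^(−0.0522×6.49) = e^(−0.3388) = 0.7126; e^(−k₂t) = e^(−4.660) = 0.009468.
C_B = 0.0522×3.62/(0.718−0.0522) × (0.7126−0.009468) = 0.2838×0.7032 = 0.1996 mol·L⁻¹.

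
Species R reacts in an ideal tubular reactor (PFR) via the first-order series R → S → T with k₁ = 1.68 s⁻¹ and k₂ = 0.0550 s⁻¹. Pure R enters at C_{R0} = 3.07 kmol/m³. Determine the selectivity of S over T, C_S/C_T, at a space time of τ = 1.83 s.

13.3

The intermediate concentration in a first-order A→B→C sequence is C_S = k₁C_{R0}(e^(−k₁τ) − e^(−k₂τ))/(k₂−k₁).
e^(−k₁τ) = e^(−1.68×1.83) = e^(−3.074) = 0.04622; e^(−k₂τ) = e^(−0.1007) = 0.9042.
C_S = 1.68×3.07/(0.0550−1.68) × (0.04622−0.9042) = (-3.174)×(-0.8580) = 2.723 kmol/m³.
C_R = C_{R0}e^(−k₁τ) = 0.1419 kmol/m³, so C_T = C_{R0}−C_R−C_S = 0.2048 kmol/m³; C_S/C_T = 13.3.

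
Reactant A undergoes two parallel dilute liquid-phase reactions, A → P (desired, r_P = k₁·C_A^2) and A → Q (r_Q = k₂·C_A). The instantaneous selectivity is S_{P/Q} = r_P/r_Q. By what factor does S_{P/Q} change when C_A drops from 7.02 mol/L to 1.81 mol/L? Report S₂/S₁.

S_{P/Q} = (k₁/k₂)·C_A, so S₂/S₁ = (C_{A,2}/C_{A,1}).
= 1.81/7.02 = 0.258.
Selectivity toward P falls as C_A falls — high-concentration operation is favoured.

0.258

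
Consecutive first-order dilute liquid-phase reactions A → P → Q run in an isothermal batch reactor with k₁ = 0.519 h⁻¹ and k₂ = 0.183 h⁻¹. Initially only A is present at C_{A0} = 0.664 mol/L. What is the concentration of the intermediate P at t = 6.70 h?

0.269 mol/L

For first-order series with pure A initially, C_P(t) = k₁C_{A0}/(k₂−k₁)·(e^(−k₁t) − e^(−k₂t)).
e^(−k₁t) = e^(−0.519×6.70) = e^(−3.477) = 0.03089; e^(−k₂t) = e^(−1.226) = 0.2934.
C_P = 0.519×0.664/(0.183−0.519) × (0.03089−0.2934) = (-1.026)×(-0.2625) = 0.2693 mol/L.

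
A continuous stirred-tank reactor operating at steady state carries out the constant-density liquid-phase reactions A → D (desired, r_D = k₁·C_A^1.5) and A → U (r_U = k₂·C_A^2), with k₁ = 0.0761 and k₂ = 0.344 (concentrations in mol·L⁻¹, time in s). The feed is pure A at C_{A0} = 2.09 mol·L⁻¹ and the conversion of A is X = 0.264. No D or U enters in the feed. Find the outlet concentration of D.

0.0835 mol·L⁻¹

Exit C_A = C_{A0}(1−X) = 2.09×0.736 = 1.538 mol·L⁻¹.
A CSTR operates uniformly at the exit composition, giving r_D = 0.1452 and r_U = 0.8140 (each k·C_A^n at C_A = 1.538).
Fraction of consumed A going to D: r_D/(r_D+r_U) = 0.1514.
C_D = 0.1514·C_{A0}·X = 0.1514×2.09×0.264 = 0.0835 mol·L⁻¹.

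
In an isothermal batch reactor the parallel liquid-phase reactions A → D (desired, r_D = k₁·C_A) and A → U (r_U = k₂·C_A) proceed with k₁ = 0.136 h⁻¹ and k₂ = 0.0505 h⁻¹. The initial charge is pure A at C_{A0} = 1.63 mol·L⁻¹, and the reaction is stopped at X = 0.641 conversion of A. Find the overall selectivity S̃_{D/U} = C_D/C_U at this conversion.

C_A = C_{A0}(1−X) = 0.5852 mol·L⁻¹.
Both paths are first order in A, so the instantaneous fraction to D is constant: dC_D/d(−C_A) = k₁/(k₁+k₂) = 0.7292.
C_D = 0.7292·(C_{A0}−C_A) = 0.7292×1.045 = 0.762 mol·L⁻¹.
C_U = (C_{A0}−C_A)−C_D = 0.2829 mol·L⁻¹; S̃_{D/U} = 0.7619/0.2829 = 2.69.

2.69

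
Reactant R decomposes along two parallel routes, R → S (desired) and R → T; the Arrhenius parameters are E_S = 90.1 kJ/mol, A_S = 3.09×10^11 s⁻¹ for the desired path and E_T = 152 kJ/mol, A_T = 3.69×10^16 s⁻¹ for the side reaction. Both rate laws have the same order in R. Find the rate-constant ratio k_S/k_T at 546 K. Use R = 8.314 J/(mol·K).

7.00

k_S/k_T = (A_S/A_T)·exp[−(E_S−E_T)/(RT)] = (A_S/A_T)·exp[(E_T−E_S)/(RT)].
(E_T−E_S)/(RT) = (152−90.1)×10³/(8.314×546) = 61900/4539 = 13.64.
k_S/k_T = (3.09×10^11/3.69×10^16)·exp(13.64) = 8.374×10^-6 × 8.357×10^5 = 7.00.
Since E_S < E_T, lowering the temperature improves selectivity toward S.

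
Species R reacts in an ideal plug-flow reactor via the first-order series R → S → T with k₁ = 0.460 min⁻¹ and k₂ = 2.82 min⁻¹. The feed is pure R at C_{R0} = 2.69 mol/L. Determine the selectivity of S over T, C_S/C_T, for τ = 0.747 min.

The intermediate concentration in a first-order A→B→C sequence is C_S = k₁C_{R0}(e^(−k₁τ) − e^(−k₂τ))/(k₂−k₁).
e^(−k₁τ) = e^(−0.460×0.747) = e^(−0.3436) = 0.7092; e^(−k₂τ) = e^(−2.107) = 0.1217.
C_S = 0.460×2.69/(2.82−0.460) × (0.7092−0.1217) = 0.5243×0.5875 = 0.3081 mol/L.
C_R = C_{R0}e^(−k₁τ) = 1.908 mol/L, so C_T = C_{R0}−C_R−C_S = 0.4742 mol/L; C_S/C_T = 0.650.

0.650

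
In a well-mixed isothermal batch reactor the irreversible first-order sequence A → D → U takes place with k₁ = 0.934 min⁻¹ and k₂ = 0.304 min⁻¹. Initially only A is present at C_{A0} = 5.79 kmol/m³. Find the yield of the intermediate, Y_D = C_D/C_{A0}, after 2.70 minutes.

0.533

For first-order series with pure A initially, C_D(t) = k₁C_{A0}/(k₂−k₁)·(e^(−k₁t) − e^(−k₂t)).
e^(−k₁t) = e^(−0.934×2.70) = e^(−2.522) = 0.08031; e^(−k₂t) = e^(−0.8208) = 0.4401.
C_D = 0.934×5.79/(0.304−0.934) × (0.08031−0.4401) = (-8.584)×(-0.3598) = 3.088 kmol/m³.
Y_D = C_D/C_{A0} = 3.088/5.79 = 0.533.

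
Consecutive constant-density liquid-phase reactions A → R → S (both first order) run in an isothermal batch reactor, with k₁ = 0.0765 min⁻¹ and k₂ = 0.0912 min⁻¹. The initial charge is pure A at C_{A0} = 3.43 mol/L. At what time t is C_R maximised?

Setting dC_R/dt = 0 gives t_opt = ln(k₂/k₁)/(k₂−k₁).
= ln(0.0912/0.0765)/(0.0912−0.0765) = ln(1.192)/0.01470 = 0.1758/0.01470 = 12.0 min.

12.0 min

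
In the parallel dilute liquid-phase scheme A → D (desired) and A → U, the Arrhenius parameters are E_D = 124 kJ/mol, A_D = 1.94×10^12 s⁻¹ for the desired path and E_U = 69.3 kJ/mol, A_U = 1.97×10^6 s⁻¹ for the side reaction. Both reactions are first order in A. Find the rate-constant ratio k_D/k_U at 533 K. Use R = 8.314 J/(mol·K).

4.29

k_D/k_U = (A_D/A_U)·exp[−(E_D−E_U)/(RT)] = (A_D/A_U)·exp[(E_U−E_D)/(RT)].
(E_U−E_D)/(RT) = (69.3−124)×10³/(8.314×533) = -54700/4431 = -12.34.
k_D/k_U = (1.94×10^12/1.97×10^6)·exp(-12.34) = 9.848×10^5 × 4.357×10^-6 = 4.29.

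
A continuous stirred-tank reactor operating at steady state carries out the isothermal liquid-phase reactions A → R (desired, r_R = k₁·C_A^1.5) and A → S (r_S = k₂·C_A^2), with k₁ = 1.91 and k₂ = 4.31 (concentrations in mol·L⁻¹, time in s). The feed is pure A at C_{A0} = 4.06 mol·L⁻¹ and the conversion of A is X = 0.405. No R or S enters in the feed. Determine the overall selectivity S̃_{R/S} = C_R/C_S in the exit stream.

0.285

Exit C_A = C_{A0}(1−X) = 4.06×0.595 = 2.416 mol·L⁻¹.
In a CSTR the entire volume is at exit conditions, so r_R = 1.91×2.416^1.5 = 7.171 and r_S = 4.31×2.416^2 = 25.15.
Overall selectivity = C_R/C_S = r_Rτ/(r_Sτ) = r_R/r_S = 0.285.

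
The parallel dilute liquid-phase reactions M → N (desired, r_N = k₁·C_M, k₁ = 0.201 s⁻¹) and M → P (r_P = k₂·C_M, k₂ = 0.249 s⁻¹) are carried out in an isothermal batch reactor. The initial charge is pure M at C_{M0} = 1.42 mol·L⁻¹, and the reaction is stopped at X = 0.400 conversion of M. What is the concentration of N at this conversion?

C_M = C_{M0}(1−X) = 0.8520 mol·L⁻¹.
Both paths are first order in M, so the instantaneous fraction to N is constant: dC_N/d(−C_M) = k₁/(k₁+k₂) = 0.4467.
C_N = 0.4467·(C_{M0}−C_M) = 0.4467×0.5680 = 0.254 mol·L⁻¹.

0.254 mol·L⁻¹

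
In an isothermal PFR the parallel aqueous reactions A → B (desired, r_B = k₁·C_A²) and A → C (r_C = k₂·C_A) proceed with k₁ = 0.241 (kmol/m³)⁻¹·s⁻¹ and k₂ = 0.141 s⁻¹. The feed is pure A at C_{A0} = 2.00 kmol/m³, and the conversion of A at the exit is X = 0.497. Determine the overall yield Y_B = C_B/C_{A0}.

C_A = C_{A0}(1−X) = 1.006 kmol/m³.
Along a PFR/batch, dC_C/dC_A = −r_C/(r_B+r_C) = −k₂/(k₂+k₁·C_A).
Integrating from C_{A0} to C_A: C_C = (0.141/0.241)·ln[(0.141+0.241·2.00)/(0.141+0.241·1.01)] = 0.5851·ln(0.6230/0.3834) = 0.2840 kmol/m³.
Then C_B = (C_{A0}−C_A) − C_C = 0.9940 − 0.2840 = 0.7100 kmol/m³.
Y_B = C_B/C_{A0} = 0.7100/2.00 = 0.355.

0.355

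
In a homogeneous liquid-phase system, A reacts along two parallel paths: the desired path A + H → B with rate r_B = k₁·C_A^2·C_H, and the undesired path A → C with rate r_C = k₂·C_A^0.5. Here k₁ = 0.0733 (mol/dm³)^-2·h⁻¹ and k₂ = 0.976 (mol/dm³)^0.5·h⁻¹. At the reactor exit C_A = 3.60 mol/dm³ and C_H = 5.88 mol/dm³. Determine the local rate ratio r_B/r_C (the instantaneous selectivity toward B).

3.02

S_{B/C} = r_B/r_C = (k₁·C_A^2·C_H)/(k₂·C_A^0.5) = (k₁/k₂)·C_A^1.5·C_H.
= (0.0733×3.600^2×5.880) / (0.976×3.600^0.5) = 5.586/1.852 = 3.02.
Since the desired path is higher order in A, keeping C_A high (PFR or concentrated feed) favours B.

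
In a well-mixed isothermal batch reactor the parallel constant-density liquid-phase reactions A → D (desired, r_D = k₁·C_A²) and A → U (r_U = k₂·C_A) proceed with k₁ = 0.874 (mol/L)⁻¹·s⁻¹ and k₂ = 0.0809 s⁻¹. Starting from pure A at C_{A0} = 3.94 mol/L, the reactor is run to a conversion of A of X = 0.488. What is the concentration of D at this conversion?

C_A = C_{A0}(1−X) = 2.017 mol/L.
Along a PFR/batch, dC_U/dC_A = −r_U/(r_D+r_U) = −k₂/(k₂+k₁·C_A).
Integrating from C_{A0} to C_A: C_U = (0.0809/0.874)·ln[(0.0809+0.874·3.94)/(0.0809+0.874·2.02)] = 0.09256·ln(3.524/1.844) = 0.05996 mol/L.
Then C_D = (C_{A0}−C_A) − C_U = 1.923 − 0.05996 = 1.863 mol/L.

1.86 mol/L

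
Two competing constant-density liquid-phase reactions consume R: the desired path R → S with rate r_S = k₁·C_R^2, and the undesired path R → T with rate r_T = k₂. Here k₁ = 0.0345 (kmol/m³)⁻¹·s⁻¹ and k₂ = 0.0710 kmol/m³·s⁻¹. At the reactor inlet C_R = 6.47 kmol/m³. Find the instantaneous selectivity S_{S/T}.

S_{S/T} = r_S/r_T = (k₁·C_R^2)/(k₂) = (k₁/k₂)·C_R^2.
= (0.0345×6.470^2) / (0.0710) = 1.444/0.07100 = 20.3.

20.3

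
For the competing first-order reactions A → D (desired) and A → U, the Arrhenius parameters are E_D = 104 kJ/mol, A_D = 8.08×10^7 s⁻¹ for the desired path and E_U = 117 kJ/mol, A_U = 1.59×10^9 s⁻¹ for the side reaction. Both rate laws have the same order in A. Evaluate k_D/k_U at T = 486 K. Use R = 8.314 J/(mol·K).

1.27

With equal orders, S_{D/U} = k_D/k_U = (A_D/A_U)·exp[(E_U−E_D)/(RT)].
(E_U−E_D)/(RT) = (117−104)×10³/(8.314×486) = 13000/4041 = 3.217.
k_D/k_U = (8.08×10^7/1.59×10^9)·exp(3.217) = 0.05082 × 24.96 = 1.27.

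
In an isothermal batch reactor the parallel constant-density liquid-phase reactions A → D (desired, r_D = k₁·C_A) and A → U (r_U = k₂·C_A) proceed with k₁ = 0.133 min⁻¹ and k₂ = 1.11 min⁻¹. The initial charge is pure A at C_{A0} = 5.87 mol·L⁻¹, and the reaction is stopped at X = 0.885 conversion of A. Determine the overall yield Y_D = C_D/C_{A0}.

0.0947

C_A = C_{A0}(1−X) = 0.6750 mol·L⁻¹.
Both paths are first order in A, so the instantaneous fraction to D is constant: dC_D/d(−C_A) = k₁/(k₁+k₂) = 0.1070.
C_D = 0.1070·(C_{A0}−C_A) = 0.1070×5.195 = 0.556 mol·L⁻¹.
Y_D = C_D/C_{A0} = 0.5559/5.87 = 0.0947.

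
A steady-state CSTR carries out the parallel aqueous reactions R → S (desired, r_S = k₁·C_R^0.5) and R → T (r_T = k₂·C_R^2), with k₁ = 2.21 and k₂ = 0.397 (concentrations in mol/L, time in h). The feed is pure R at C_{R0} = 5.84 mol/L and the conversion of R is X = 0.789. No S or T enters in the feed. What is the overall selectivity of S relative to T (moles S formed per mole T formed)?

4.07

Exit C_R = C_{R0}(1−X) = 5.84×0.211 = 1.232 mol/L.
A CSTR operates uniformly at the exit composition, giving r_S = 2.453 and r_T = 0.6028 (each k·C_R^n at C_R = 1.232).
Overall selectivity = C_S/C_T = r_Sτ/(r_Tτ) = r_S/r_T = 4.07.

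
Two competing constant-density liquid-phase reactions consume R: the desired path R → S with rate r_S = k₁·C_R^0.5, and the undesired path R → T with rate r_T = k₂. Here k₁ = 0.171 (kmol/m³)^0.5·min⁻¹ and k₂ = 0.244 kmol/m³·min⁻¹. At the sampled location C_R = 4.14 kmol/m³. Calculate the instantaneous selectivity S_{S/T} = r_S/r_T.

S_{S/T} = r_S/r_T = (k₁·C_R^0.5)/(k₂) = (k₁/k₂)·C_R^0.5.
= (0.171×4.140^0.5) / (0.244) = 0.3479/0.2440 = 1.43.

1.43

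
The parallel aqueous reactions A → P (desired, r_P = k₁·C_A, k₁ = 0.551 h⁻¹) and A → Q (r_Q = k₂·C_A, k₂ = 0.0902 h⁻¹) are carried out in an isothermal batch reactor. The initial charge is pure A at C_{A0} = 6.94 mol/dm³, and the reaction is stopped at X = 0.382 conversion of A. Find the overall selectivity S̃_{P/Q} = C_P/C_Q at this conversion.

6.11

C_A = C_{A0}(1−X) = 4.289 mol/dm³.
Both paths are first order in A, so the instantaneous fraction to P is constant: dC_P/d(−C_A) = k₁/(k₁+k₂) = 0.8593.
C_P = 0.8593·(C_{A0}−C_A) = 0.8593×2.651 = 2.28 mol/dm³.
C_Q = (C_{A0}−C_A)−C_P = 0.3729 mol/dm³; S̃_{P/Q} = 2.278/0.3729 = 6.11.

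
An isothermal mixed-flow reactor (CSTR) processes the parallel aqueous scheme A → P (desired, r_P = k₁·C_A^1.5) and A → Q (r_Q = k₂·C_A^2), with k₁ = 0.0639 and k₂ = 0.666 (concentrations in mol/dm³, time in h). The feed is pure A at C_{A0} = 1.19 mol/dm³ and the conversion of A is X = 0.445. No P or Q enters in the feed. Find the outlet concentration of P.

Exit C_A = C_{A0}(1−X) = 1.19×0.555 = 0.6604 mol/dm³.
Rates in a CSTR are evaluated at the outlet concentration: r_P = 0.0639×0.6604^1.5 = 0.03430, r_Q = 0.666×0.6604^2 = 0.2905.
Fraction of consumed A going to P: r_P/(r_P+r_Q) = 0.1056.
C_P = 0.1056·C_{A0}·X = 0.1056×1.19×0.445 = 0.0559 mol/dm³.

0.0559 mol/dm³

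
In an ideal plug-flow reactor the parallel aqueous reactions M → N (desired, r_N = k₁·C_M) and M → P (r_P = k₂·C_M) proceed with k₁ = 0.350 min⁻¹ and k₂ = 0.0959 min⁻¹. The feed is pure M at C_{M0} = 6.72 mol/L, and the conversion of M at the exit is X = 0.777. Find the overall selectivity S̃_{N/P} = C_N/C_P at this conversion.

3.65

C_M = C_{M0}(1−X) = 1.499 mol/L.
Both paths are first order in M, so the instantaneous fraction to N is constant: dC_N/d(−C_M) = k₁/(k₁+k₂) = 0.7849.
C_N = 0.7849·(C_{M0}−C_M) = 0.7849×5.221 = 4.10 mol/L.
C_P = (C_{M0}−C_M)−C_N = 1.123 mol/L; S̃_{N/P} = 4.098/1.123 = 3.65.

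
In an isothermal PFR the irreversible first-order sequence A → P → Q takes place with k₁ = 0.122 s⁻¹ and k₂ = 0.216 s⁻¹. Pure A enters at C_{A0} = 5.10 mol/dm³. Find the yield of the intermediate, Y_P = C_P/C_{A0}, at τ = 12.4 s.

0.197

Solving the coupled first-order balances gives C_P(τ) = [k₁/(k₂−k₁)]·C_{A0}·(e^(−k₁τ) − e^(−k₂τ)).
e^(−k₁τ) = e^(−0.122×12.4) = e^(−1.513) = 0.2203; e^(−k₂τ) = e^(−2.678) = 0.06867.
C_P = 0.122×5.10/(0.216−0.122) × (0.2203−0.06867) = 6.619×0.1516 = 1.004 mol/dm³.
Y_P = C_P/C_{A0} = 1.004/5.10 = 0.197.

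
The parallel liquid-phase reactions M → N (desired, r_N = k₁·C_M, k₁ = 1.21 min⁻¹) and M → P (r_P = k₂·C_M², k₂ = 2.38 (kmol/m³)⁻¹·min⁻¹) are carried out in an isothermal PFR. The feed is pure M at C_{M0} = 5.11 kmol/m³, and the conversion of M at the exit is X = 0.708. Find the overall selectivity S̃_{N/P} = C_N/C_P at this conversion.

C_M = C_{M0}(1−X) = 1.492 kmol/m³.
Along a PFR/batch, dC_N/dC_M = −r_N/(r_N+r_P) = −k₁/(k₁+k₂·C_M).
Integrating from C_{M0} to C_M: C_N = (1.21/2.38)·ln[(1.21+2.38·5.11)/(1.21+2.38·1.49)] = 0.5084·ln(13.37/4.761) = 0.5250 kmol/m³.
C_P = (C_{M0}−C_M)−C_N = 3.093 kmol/m³; S̃_{N/P} = 0.5250/3.093 = 0.170.

0.170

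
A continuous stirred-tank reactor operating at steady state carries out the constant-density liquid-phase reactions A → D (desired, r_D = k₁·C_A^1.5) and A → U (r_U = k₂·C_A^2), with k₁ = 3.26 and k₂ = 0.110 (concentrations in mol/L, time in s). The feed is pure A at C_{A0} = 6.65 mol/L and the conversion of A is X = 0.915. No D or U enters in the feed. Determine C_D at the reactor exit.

Exit C_A = C_{A0}(1−X) = 6.65×0.0850 = 0.5652 mol/L.
A CSTR operates uniformly at the exit composition, giving r_D = 1.385 and r_U = 0.03515 (each k·C_A^n at C_A = 0.5652).
Fraction of consumed A going to D: r_D/(r_D+r_U) = 0.9753.
C_D = 0.9753·C_{A0}·X = 0.9753×6.65×0.915 = 5.93 mol/L.

5.93 mol/L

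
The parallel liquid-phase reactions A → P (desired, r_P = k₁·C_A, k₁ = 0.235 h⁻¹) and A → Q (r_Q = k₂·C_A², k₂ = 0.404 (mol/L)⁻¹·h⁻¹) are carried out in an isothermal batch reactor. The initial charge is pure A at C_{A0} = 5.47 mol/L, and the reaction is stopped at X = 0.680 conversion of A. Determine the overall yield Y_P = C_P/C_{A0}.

C_A = C_{A0}(1−X) = 1.750 mol/L.
Along a PFR/batch, dC_P/dC_A = −r_P/(r_P+r_Q) = −k₁/(k₁+k₂·C_A).
Integrating from C_{A0} to C_A: C_P = (0.235/0.404)·ln[(0.235+0.404·5.47)/(0.235+0.404·1.75)] = 0.5817·ln(2.445/0.9422) = 0.5547 mol/L.
Y_P = C_P/C_{A0} = 0.5547/5.47 = 0.101.

0.101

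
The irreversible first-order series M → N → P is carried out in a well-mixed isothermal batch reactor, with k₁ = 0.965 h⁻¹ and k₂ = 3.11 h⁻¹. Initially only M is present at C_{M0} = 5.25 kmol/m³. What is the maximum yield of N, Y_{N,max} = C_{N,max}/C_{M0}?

For a first-order series the maximum intermediate yield is C_{N,max}/C_{M0} = (k₁/k₂)^[k₂/(k₂−k₁)].
= (0.965/3.11)^(3.11/(3.11−0.965)) = (0.3103)^(1.450) = 0.1833.

0.183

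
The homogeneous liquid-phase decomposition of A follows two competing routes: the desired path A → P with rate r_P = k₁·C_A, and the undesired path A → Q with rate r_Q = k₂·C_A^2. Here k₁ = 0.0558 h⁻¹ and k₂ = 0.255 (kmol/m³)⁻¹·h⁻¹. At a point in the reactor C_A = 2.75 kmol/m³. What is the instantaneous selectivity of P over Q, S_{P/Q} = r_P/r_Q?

0.0796

S_{P/Q} = r_P/r_Q = (k₁·C_A)/(k₂·C_A^2) = (k₁/k₂)·C_A⁻¹.
= (0.0558×2.750) / (0.255×2.750^2) = 0.1535/1.928 = 0.0796.
The undesired path is higher order in A, so low C_A (CSTR or dilute feed) favours P.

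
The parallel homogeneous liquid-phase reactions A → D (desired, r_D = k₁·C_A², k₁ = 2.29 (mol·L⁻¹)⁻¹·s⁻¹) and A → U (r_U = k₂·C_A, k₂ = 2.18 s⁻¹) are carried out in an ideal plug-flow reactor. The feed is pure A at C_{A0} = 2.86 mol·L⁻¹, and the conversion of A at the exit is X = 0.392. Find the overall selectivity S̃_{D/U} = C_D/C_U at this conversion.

C_A = C_{A0}(1−X) = 1.739 mol·L⁻¹.
Along a PFR/batch, dC_U/dC_A = −r_U/(r_D+r_U) = −k₂/(k₂+k₁·C_A).
Integrating from C_{A0} to C_A: C_U = (2.18/2.29)·ln[(2.18+2.29·2.86)/(2.18+2.29·1.74)] = 0.9520·ln(8.729/6.162) = 0.3316 mol·L⁻¹.
Then C_D = (C_{A0}−C_A) − C_U = 1.121 − 0.3316 = 0.7896 mol·L⁻¹.
S̃_{D/U} = C_D/C_U = 0.7896/0.3316 = 2.38.

2.38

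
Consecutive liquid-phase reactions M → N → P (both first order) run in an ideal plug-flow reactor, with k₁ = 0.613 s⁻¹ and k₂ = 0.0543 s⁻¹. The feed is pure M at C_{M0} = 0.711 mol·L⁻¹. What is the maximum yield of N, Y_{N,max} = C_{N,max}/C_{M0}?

At the optimum, C_{N,max}/C_{M0} = (k₁/k₂)^[k₂/(k₂−k₁)].
= (0.613/0.0543)^(0.0543/(0.0543−0.613)) = (11.29)^(-0.09719) = 0.7901.

0.790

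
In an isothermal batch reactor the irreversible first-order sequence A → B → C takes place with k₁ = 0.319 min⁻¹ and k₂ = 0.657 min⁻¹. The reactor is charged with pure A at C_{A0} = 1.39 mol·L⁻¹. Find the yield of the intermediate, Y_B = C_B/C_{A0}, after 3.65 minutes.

Solving the coupled first-order balances gives C_B(t) = [k₁/(k₂−k₁)]·C_{A0}·(e^(−k₁t) − e^(−k₂t)).
e^(−k₁t) = e^(−0.319×3.65) = e^(−1.164) = 0.3121; e^(−k₂t) = e^(−2.398) = 0.09090.
C_B = 0.319×1.39/(0.657−0.319) × (0.3121−0.09090) = 1.312×0.2212 = 0.2902 mol·L⁻¹.
Y_B = C_B/C_{A0} = 0.2902/1.39 = 0.209.

0.209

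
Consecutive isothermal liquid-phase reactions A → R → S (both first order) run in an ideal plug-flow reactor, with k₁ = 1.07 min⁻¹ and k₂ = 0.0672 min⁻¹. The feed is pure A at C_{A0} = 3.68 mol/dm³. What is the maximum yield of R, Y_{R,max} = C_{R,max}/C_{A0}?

0.831

At the optimum, C_{R,max}/C_{A0} = (k₁/k₂)^[k₂/(k₂−k₁)].
= (1.07/0.0672)^(0.0672/(0.0672−1.07)) = (15.92)^(-0.06701) = 0.8307.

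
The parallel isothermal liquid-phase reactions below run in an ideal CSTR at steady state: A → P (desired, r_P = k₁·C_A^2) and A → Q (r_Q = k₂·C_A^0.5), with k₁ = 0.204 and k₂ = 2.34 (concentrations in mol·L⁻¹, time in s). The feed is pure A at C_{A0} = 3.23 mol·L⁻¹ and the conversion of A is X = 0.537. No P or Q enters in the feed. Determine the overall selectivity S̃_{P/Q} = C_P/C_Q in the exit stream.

Exit C_A = C_{A0}(1−X) = 3.23×0.463 = 1.495 mol·L⁻¹.
In a CSTR the entire volume is at exit conditions, so r_P = 0.204×1.495^2 = 0.4562 and r_Q = 2.34×1.495^0.5 = 2.862.
Overall selectivity = C_P/C_Q = r_Pτ/(r_Qτ) = r_P/r_Q = 0.159.

0.159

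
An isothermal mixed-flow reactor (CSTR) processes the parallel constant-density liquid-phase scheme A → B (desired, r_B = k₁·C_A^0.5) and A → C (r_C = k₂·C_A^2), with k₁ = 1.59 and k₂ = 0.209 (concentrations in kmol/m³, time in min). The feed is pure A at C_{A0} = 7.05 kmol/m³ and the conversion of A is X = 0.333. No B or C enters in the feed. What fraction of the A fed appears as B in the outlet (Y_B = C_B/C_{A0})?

0.142

Exit C_A = C_{A0}(1−X) = 7.05×0.667 = 4.702 kmol/m³.
Rates in a CSTR are evaluated at the outlet concentration: r_B = 1.59×4.702^0.5 = 3.448, r_C = 0.209×4.702^2 = 4.621.
Fraction of consumed A going to B: r_B/(r_B+r_C) = 0.4273.
C_B = 0.4273·C_{A0}·X = 0.4273×7.05×0.333 = 1.00 kmol/m³; Y_B = C_B/C_{A0} = 0.142.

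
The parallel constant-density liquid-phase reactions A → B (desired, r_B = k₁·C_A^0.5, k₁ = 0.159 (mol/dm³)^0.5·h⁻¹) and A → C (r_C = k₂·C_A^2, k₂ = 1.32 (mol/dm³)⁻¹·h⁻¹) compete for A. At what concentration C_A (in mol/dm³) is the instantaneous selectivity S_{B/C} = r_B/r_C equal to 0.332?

0.509 mol/dm³

S_{B/C} = (k₁/k₂)·C_A^-1.5 ⇒ C_A = (S·k₂/k₁)^(1/(-1.5)).
= (0.332×1.32/0.159)^(-0.6667) = (2.756)^(-0.6667) = 0.509 mol/dm³.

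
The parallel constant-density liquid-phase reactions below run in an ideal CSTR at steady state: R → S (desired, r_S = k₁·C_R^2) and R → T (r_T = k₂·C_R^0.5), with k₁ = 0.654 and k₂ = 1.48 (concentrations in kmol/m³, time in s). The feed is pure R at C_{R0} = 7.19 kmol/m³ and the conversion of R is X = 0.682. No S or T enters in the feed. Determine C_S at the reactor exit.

Exit C_R = C_{R0}(1−X) = 7.19×0.318 = 2.286 kmol/m³.
In a CSTR the entire volume is at exit conditions, so r_S = 0.654×2.286^2 = 3.419 and r_T = 1.48×2.286^0.5 = 2.238.
Fraction of consumed R going to S: r_S/(r_S+r_T) = 0.6044.
C_S = 0.6044·C_{R0}·X = 0.6044×7.19×0.682 = 2.96 kmol/m³.

2.96 kmol/m³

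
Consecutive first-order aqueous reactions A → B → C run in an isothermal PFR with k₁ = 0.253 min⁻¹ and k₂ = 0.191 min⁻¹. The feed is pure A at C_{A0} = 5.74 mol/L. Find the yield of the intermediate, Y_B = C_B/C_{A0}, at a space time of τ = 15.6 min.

0.129

The intermediate concentration in a first-order A→B→C sequence is C_B = k₁C_{A0}(e^(−k₁τ) − e^(−k₂τ))/(k₂−k₁).
e^(−k₁τ) = e^(−0.253×15.6) = e^(−3.947) = 0.01932; e^(−k₂τ) = e^(−2.980) = 0.05081.
C_B = 0.253×5.74/(0.191−0.253) × (0.01932−0.05081) = (-23.42)×(-0.03150) = 0.7377 mol/L.
Y_B = C_B/C_{A0} = 0.7377/5.74 = 0.129.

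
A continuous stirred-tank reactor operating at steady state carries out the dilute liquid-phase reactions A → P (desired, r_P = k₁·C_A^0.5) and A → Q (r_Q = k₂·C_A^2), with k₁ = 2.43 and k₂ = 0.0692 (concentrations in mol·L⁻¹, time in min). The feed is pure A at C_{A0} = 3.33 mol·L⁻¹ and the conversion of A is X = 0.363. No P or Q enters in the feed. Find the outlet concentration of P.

1.11 mol·L⁻¹

Exit C_A = C_{A0}(1−X) = 3.33×0.637 = 2.121 mol·L⁻¹.
In a CSTR the entire volume is at exit conditions, so r_P = 2.43×2.121^0.5 = 3.539 and r_Q = 0.0692×2.121^2 = 0.3114.
Fraction of consumed A going to P: r_P/(r_P+r_Q) = 0.9191.
C_P = 0.9191·C_{A0}·X = 0.9191×3.33×0.363 = 1.11 mol·L⁻¹.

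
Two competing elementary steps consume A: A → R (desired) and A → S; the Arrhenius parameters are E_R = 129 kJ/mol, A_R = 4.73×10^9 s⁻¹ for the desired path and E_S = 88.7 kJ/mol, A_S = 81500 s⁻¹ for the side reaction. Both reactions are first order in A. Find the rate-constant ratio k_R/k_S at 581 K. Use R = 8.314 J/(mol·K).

13.8

k_R/k_S = (A_R/A_S)·exp[−(E_R−E_S)/(RT)] = (A_R/A_S)·exp[(E_S−E_R)/(RT)].
(E_S−E_R)/(RT) = (88.7−129)×10³/(8.314×581) = -40300/4830 = -8.343.
k_R/k_S = (4.73×10^9/81500)·exp(-8.343) = 58037 × 2.381×10^-4 = 13.8.
Since E_R > E_S, raising the temperature improves selectivity toward R.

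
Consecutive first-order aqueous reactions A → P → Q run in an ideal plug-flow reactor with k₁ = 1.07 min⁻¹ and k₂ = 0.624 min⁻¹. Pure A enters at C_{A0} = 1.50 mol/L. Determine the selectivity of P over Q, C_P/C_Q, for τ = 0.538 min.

The intermediate concentration in a first-order A→B→C sequence is C_P = k₁C_{A0}(e^(−k₁τ) − e^(−k₂τ))/(k₂−k₁).
e^(−k₁τ) = e^(−1.07×0.538) = e^(−0.5757) = 0.5623; e^(−k₂τ) = e^(−0.3357) = 0.7148.
C_P = 1.07×1.50/(0.624−1.07) × (0.5623−0.7148) = (-3.599)×(-0.1525) = 0.5488 mol/L.
C_A = C_{A0}e^(−k₁τ) = 0.8435 mol/L, so C_Q = C_{A0}−C_A−C_P = 0.1077 mol/L; C_P/C_Q = 5.09.

5.09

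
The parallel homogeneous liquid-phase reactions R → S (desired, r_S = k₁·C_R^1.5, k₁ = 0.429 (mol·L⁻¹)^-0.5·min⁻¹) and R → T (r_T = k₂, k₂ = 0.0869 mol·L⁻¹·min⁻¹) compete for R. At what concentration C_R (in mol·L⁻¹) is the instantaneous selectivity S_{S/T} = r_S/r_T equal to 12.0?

S_{S/T} = (k₁/k₂)·C_R^1.5 ⇒ C_R = (S·k₂/k₁)^(1/1.5).
= (12.0×0.0869/0.429)^(0.6667) = (2.431)^(0.6667) = 1.81 mol·L⁻¹.

1.81 mol·L⁻¹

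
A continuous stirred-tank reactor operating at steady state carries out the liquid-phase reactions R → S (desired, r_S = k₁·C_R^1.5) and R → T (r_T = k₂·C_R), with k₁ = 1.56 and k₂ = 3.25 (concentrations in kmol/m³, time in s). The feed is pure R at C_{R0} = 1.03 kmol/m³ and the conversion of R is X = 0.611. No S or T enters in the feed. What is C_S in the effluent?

Exit C_R = C_{R0}(1−X) = 1.03×0.389 = 0.4007 kmol/m³.
Rates in a CSTR are evaluated at the outlet concentration: r_S = 1.56×0.4007^1.5 = 0.3956, r_T = 3.25×0.4007 = 1.302.
Fraction of consumed R going to S: r_S/(r_S+r_T) = 0.2330.
C_S = 0.2330·C_{R0}·X = 0.2330×1.03×0.611 = 0.147 kmol/m³.

0.147 kmol/m³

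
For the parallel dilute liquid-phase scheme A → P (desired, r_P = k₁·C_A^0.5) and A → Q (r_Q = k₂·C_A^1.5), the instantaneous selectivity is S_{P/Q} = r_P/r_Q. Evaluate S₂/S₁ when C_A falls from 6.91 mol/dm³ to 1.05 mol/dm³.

6.58

S_{P/Q} = (k₁/k₂)·C_A⁻¹, so S₂/S₁ = (C_{A,2}/C_{A,1})⁻¹.
= 6.91/1.05 = 6.58.
Selectivity toward P rises as C_A falls — low-concentration operation is favoured.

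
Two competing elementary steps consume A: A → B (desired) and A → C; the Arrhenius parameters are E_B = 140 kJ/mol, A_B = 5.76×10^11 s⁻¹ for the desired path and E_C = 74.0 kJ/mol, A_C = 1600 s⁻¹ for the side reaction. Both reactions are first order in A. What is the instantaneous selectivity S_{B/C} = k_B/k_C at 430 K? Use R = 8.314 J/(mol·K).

Since both paths have the same order in A, the concentration cancels and S_{B/C} = k_B/k_C = (A_B/A_C)·exp[(E_C−E_B)/(RT)].
(E_C−E_B)/(RT) = (74.0−140)×10³/(8.314×430) = -66000/3575 = -18.46.
k_B/k_C = (5.76×10^11/1600)·exp(-18.46) = 3.600×10^8 × 9.601×10^-9 = 3.46.

3.46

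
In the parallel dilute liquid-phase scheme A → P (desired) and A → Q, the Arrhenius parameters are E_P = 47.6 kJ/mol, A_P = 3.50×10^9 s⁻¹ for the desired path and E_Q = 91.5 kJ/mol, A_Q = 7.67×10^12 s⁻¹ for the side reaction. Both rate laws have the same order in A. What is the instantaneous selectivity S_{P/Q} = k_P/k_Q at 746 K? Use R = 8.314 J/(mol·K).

Since both paths have the same order in A, the concentration cancels and S_{P/Q} = k_P/k_Q = (A_P/A_Q)·exp[(E_Q−E_P)/(RT)].
(E_Q−E_P)/(RT) = (91.5−47.6)×10³/(8.314×746) = 43900/6202 = 7.078.
k_P/k_Q = (3.50×10^9/7.67×10^12)·exp(7.078) = 4.563×10^-4 × 1186 = 0.541.

0.541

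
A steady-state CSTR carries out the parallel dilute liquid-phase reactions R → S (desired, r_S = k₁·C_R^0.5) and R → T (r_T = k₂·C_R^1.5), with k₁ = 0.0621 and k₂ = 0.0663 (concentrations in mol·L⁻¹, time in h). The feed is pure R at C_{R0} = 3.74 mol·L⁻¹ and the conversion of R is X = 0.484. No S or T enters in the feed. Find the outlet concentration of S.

0.591 mol·L⁻¹

Exit C_R = C_{R0}(1−X) = 3.74×0.516 = 1.930 mol·L⁻¹.
In a CSTR the entire volume is at exit conditions, so r_S = 0.0621×1.930^0.5 = 0.08627 and r_T = 0.0663×1.930^1.5 = 0.1777.
Fraction of consumed R going to S: r_S/(r_S+r_T) = 0.3268.
C_S = 0.3268·C_{R0}·X = 0.3268×3.74×0.484 = 0.591 mol·L⁻¹.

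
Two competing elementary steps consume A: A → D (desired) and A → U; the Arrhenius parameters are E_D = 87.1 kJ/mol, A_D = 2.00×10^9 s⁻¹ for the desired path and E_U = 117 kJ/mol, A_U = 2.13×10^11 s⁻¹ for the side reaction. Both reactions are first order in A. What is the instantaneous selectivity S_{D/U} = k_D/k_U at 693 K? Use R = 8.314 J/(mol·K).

Since both paths have the same order in A, the concentration cancels and S_{D/U} = k_D/k_U = (A_D/A_U)·exp[(E_U−E_D)/(RT)].
(E_U−E_D)/(RT) = (117−87.1)×10³/(8.314×693) = 29900/5762 = 5.190.
k_D/k_U = (2.00×10^9/2.13×10^11)·exp(5.190) = 0.009390 × 179.4 = 1.68.

1.68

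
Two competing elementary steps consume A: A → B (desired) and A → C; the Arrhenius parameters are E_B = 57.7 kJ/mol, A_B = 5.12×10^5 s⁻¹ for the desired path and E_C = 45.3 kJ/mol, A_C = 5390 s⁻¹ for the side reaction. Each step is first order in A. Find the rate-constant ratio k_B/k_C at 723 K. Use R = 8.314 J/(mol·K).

k_B/k_C = (A_B/A_C)·exp[−(E_B−E_C)/(RT)] = (A_B/A_C)·exp[(E_C−E_B)/(RT)].
(E_C−E_B)/(RT) = (45.3−57.7)×10³/(8.314×723) = -12400/6011 = -2.063.
k_B/k_C = (5.12×10^5/5390)·exp(-2.063) = 94.99 × 0.1271 = 12.1.

12.1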